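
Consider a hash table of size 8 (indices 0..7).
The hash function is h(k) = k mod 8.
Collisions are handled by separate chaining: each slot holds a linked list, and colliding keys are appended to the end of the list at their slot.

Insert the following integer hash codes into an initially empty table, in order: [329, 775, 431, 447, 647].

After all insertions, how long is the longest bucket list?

4

Insert 329: h=1, bucket 1 empty -> new chain.
Insert 775: h=7, bucket 7 empty -> new chain.
Insert 431: h=7, bucket 7 nonempty -> append to chain.
Insert 447: h=7, bucket 7 nonempty -> append to chain.
Insert 647: h=7, bucket 7 nonempty -> append to chain.
Final buckets:
0: _
1: 329
2: _
3: _
4: _
5: _
6: _
7: 775 -> 431 -> 447 -> 647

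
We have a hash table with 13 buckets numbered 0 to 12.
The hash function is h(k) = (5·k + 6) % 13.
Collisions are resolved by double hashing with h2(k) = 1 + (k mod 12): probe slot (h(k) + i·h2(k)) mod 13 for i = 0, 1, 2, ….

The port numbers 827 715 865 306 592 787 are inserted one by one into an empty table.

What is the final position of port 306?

827: h=7 → slot 7
715: h=6 → slot 6
865: h=2 → slot 2
306: h=2, h2=7, probe 2,9 → slot 9
592: h=2, h2=5, probe 2,7,12 → slot 12
787: h=2, h2=8, probe 2,10 → slot 10
Table: [., ., 865, ., ., ., 715, 827, ., 306, 787, ., 592]

9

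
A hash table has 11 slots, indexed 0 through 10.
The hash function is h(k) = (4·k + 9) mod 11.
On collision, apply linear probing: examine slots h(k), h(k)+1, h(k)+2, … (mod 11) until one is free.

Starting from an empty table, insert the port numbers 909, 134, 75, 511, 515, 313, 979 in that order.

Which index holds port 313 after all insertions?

8

Insert 909: h=4, slot 4 empty => index 4.
Insert 134: h=6, slot 6 empty => index 6.
Insert 75: h=1, slot 1 empty => index 1.
Insert 511: h=7, slot 7 empty => index 7.
Insert 515: h=1, slot 1 occupied => index 2.
Insert 313: h=7, slot 7 occupied => index 8.
Insert 979: h=9, slot 9 empty => index 9.
Table: [—, 75, 515, —, 909, —, 134, 511, 313, 979, —]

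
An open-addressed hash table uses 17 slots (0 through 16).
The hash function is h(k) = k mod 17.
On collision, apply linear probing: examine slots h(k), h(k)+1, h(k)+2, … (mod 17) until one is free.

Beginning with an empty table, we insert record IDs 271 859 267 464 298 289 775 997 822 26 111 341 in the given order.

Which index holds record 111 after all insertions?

Insert 271: h=16, slot 16 empty -> index 16.
Insert 859: h=9, slot 9 empty -> index 9.
Insert 267: h=12, slot 12 empty -> index 12.
Insert 464: h=5, slot 5 empty -> index 5.
Insert 298: h=9, slot 9 occupied -> index 10.
Insert 289: h=0, slot 0 empty -> index 0.
Insert 775: h=10, slot 10 occupied -> index 11.
Insert 997: h=11, slots 11,12 occupied -> index 13.
Insert 822: h=6, slot 6 empty -> index 6.
Insert 26: h=9, slots 9,10,11,12,13 occupied -> index 14.
Insert 111: h=9, slots 9,10,11,12,13,14 occupied -> index 15.
Insert 341: h=1, slot 1 empty -> index 1.
Table: [289, 341, _, _, _, 464, 822, _, _, 859, 298, 775, 267, 997, 26, 111, 271]

15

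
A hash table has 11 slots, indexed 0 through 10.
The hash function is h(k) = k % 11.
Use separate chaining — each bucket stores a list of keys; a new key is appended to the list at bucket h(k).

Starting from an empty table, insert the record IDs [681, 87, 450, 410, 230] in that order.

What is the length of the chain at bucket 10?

4

681 -> bucket 10
87 -> bucket 10 (collision)
450 -> bucket 10 (collision)
410 -> bucket 3
230 -> bucket 10 (collision)
Final buckets:
0: .
1: .
2: .
3: 410
4: .
5: .
6: .
7: .
8: .
9: .
10: 681 -> 87 -> 450 -> 230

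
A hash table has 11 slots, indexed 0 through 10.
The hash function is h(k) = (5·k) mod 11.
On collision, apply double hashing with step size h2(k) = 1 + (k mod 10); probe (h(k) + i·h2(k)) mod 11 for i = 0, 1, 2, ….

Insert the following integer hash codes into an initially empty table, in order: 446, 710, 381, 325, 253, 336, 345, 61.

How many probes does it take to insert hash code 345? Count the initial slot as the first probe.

446: h=8 -> slot 8
710: h=8, h2=1, probe 8,9 -> slot 9
381: h=2 -> slot 2
325: h=8, h2=6, probe 8,3 -> slot 3
253: h=0 -> slot 0
336: h=8, h2=7, probe 8,4 -> slot 4
345: h=9, h2=6, probe 9,4,10 -> slot 10
61: h=8, h2=2, probe 8,10,1 -> slot 1
Table: [253, 61, 381, 325, 336, —, —, —, 446, 710, 345]

3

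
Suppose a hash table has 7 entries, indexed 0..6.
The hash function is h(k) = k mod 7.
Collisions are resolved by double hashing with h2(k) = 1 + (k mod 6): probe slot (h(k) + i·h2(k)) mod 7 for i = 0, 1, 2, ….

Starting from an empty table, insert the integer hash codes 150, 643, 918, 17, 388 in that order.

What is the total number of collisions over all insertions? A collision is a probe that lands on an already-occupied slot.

150 hashes to 3; slot 3 is free -> place at 3.
643 hashes to 6; slot 6 is free -> place at 6.
918 hashes to 1; slot 1 is free -> place at 1.
17 hashes to 3, h2=6; 3 taken -> place at 2.
388 hashes to 3, h2=5; 3,1,6 taken -> place at 4.
Table: [_, 918, 17, 150, 388, _, 643]

4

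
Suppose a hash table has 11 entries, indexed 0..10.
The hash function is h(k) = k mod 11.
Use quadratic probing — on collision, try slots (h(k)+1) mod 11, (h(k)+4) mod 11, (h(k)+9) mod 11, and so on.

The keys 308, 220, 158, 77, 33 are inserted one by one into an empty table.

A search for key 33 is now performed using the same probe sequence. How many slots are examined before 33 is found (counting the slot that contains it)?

308: h=0 -> slot 0
220: h=0, probe 0,1 -> slot 1
158: h=4 -> slot 4
77: h=0, probe 0,1,4,9 -> slot 9
33: h=0, probe 0,1,4,9,5 -> slot 5
Table: [308, 220, —, —, 158, 33, —, —, —, 77, —]
Lookup 33: h=0, probe 0,1,4,9,5 → found at 5.

5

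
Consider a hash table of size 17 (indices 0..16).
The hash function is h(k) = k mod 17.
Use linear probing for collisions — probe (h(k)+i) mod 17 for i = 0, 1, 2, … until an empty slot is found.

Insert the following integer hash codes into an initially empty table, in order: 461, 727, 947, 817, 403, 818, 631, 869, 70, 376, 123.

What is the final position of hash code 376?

7

461 hashes to 2; slot 2 is free => place at 2.
727 hashes to 13; slot 13 is free => place at 13.
947 hashes to 12; slot 12 is free => place at 12.
817 hashes to 1; slot 1 is free => place at 1.
403 hashes to 12; 12,13 taken => place at 14.
818 hashes to 2; 2 taken => place at 3.
631 hashes to 2; 2,3 taken => place at 4.
869 hashes to 2; 2,3,4 taken => place at 5.
70 hashes to 2; 2,3,4,5 taken => place at 6.
376 hashes to 2; 2,3,4,5,6 taken => place at 7.
123 hashes to 4; 4,5,6,7 taken => place at 8.
Table: [∅, 817, 461, 818, 631, 869, 70, 376, 123, ∅, ∅, ∅, 947, 727, 403, ∅, ∅]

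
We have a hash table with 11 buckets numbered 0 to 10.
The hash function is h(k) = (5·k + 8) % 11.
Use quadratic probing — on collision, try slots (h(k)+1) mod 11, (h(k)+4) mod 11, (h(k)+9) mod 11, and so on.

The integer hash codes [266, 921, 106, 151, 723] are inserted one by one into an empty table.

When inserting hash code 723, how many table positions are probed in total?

Insert 266: h=7, slot 7 empty → index 7.
Insert 921: h=4, slot 4 empty → index 4.
Insert 106: h=10, slot 10 empty → index 10.
Insert 151: h=4, slot 4 occupied → index 5.
Insert 723: h=4, slots 4,5 occupied → index 8.
Table: [., ., ., ., 921, 151, ., 266, 723, ., 106]

3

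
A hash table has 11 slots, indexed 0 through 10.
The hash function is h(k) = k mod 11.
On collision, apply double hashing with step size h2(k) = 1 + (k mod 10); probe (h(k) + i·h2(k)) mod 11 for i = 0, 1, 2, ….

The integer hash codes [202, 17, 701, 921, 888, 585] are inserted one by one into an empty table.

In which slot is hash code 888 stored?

Insert 202: h=4, slot 4 empty -> index 4.
Insert 17: h=6, slot 6 empty -> index 6.
Insert 701: h=8, slot 8 empty -> index 8.
Insert 921: h=8, h2=2, slot 8 occupied -> index 10.
Insert 888: h=8, h2=9, slots 8,6,4 occupied -> index 2.
Insert 585: h=2, h2=6, slots 2,8 occupied -> index 3.
Table: [-, -, 888, 585, 202, -, 17, -, 701, -, 921]

2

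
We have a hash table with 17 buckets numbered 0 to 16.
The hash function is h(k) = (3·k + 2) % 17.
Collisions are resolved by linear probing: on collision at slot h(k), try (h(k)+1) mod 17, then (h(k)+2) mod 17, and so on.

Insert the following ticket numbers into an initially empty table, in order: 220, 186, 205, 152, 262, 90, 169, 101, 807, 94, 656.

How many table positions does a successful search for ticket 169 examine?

5

220: h=16 => slot 16
186: h=16, probe 16,0 => slot 0
205: h=5 => slot 5
152: h=16, probe 16,0,1 => slot 1
262: h=6 => slot 6
90: h=0, probe 0,1,2 => slot 2
169: h=16, probe 16,0,1,2,3 => slot 3
101: h=16, probe 16,0,1,2,3,4 => slot 4
807: h=9 => slot 9
94: h=12 => slot 12
656: h=15 => slot 15
Table: [186, 152, 90, 169, 101, 205, 262, _, _, 807, _, _, 94, _, _, 656, 220]
Lookup 169: h=16, probe 16,0,1,2,3 → found at 3.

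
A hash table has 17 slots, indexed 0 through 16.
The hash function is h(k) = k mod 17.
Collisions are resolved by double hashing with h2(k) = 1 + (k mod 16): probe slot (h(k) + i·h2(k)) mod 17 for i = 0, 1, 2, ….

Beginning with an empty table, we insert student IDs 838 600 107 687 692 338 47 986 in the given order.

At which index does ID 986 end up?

11

838: h=5 → slot 5
600: h=5, h2=9, probe 5,14 → slot 14
107: h=5, h2=12, probe 5,0 → slot 0
687: h=7 → slot 7
692: h=12 → slot 12
338: h=15 → slot 15
47: h=13 → slot 13
986: h=0, h2=11, probe 0,11 → slot 11
Table: [107, _, _, _, _, 838, _, 687, _, _, _, 986, 692, 47, 600, 338, _]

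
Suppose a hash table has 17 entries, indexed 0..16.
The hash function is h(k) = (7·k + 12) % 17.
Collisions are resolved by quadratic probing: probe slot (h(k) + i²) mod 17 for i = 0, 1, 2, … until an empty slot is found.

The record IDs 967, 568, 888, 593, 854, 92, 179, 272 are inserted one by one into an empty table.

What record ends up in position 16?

967: h=15 -> slot 15
568: h=10 -> slot 10
888: h=6 -> slot 6
593: h=15, probe 15,16 -> slot 16
854: h=6, probe 6,7 -> slot 7
92: h=10, probe 10,11 -> slot 11
179: h=7, probe 7,8 -> slot 8
272: h=12 -> slot 12
Table: [., ., ., ., ., ., 888, 854, 179, ., 568, 92, 272, ., ., 967, 593]

593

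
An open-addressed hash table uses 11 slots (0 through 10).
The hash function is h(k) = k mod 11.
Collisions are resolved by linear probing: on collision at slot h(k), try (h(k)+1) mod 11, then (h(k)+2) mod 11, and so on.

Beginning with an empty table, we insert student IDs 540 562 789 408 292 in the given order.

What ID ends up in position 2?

540: h=1 -> slot 1
562: h=1, probe 1,2 -> slot 2
789: h=8 -> slot 8
408: h=1, probe 1,2,3 -> slot 3
292: h=6 -> slot 6
Table: [∅, 540, 562, 408, ∅, ∅, 292, ∅, 789, ∅, ∅]

562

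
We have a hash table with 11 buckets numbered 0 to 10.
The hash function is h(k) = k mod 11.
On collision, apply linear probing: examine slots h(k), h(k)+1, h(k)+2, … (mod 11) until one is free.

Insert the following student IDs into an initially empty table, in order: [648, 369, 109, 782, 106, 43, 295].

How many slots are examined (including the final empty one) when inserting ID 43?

4

Insert 648: h=10, slot 10 empty -> index 10.
Insert 369: h=6, slot 6 empty -> index 6.
Insert 109: h=10, slot 10 occupied -> index 0.
Insert 782: h=1, slot 1 empty -> index 1.
Insert 106: h=7, slot 7 empty -> index 7.
Insert 43: h=10, slots 10,0,1 occupied -> index 2.
Insert 295: h=9, slot 9 empty -> index 9.
Table: [109, 782, 43, ∅, ∅, ∅, 369, 106, ∅, 295, 648]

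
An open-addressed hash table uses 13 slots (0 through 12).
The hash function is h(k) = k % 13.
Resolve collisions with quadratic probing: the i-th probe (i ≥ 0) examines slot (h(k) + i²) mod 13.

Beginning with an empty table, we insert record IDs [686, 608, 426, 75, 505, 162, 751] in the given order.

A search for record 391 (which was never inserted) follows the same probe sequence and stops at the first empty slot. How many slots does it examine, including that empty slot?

686: h=10 -> slot 10
608: h=10, probe 10,11 -> slot 11
426: h=10, probe 10,11,1 -> slot 1
75: h=10, probe 10,11,1,6 -> slot 6
505: h=11, probe 11,12 -> slot 12
162: h=6, probe 6,7 -> slot 7
751: h=10, probe 10,11,1,6,0 -> slot 0
Table: [751, 426, -, -, -, -, 75, 162, -, -, 686, 608, 505]
Lookup 391: h=1, probe 1,2 → slot 2 empty, not found.

2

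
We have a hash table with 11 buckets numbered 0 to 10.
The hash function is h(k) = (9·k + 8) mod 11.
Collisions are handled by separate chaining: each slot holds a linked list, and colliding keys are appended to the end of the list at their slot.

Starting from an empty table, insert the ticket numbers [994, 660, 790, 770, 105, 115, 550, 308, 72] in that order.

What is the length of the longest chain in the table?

994 -> bucket 0
660 -> bucket 8
790 -> bucket 1
770 -> bucket 8 (collision)
105 -> bucket 7
115 -> bucket 9
550 -> bucket 8 (collision)
308 -> bucket 8 (collision)
72 -> bucket 7 (collision)
Final buckets:
0: 994
1: 790
2: _
3: _
4: _
5: _
6: _
7: 105 -> 72
8: 660 -> 770 -> 550 -> 308
9: 115
10: _

4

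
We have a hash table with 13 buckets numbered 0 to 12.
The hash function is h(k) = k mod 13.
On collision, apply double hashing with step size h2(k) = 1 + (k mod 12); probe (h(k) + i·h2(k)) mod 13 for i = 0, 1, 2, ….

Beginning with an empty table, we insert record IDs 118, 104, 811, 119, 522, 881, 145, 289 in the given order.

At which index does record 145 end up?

118 hashes to 1; slot 1 is free → place at 1.
104 hashes to 0; slot 0 is free → place at 0.
811 hashes to 5; slot 5 is free → place at 5.
119 hashes to 2; slot 2 is free → place at 2.
522 hashes to 2, h2=7; 2 taken → place at 9.
881 hashes to 10; slot 10 is free → place at 10.
145 hashes to 2, h2=2; 2 taken → place at 4.
289 hashes to 3; slot 3 is free → place at 3.
Table: [104, 118, 119, 289, 145, 811, —, —, —, 522, 881, —, —]

4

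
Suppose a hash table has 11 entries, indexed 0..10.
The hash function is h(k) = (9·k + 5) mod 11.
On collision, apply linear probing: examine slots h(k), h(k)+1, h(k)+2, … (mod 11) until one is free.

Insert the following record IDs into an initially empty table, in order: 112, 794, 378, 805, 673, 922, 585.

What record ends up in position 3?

805

112: h=1 → slot 1
794: h=1, probe 1,2 → slot 2
378: h=8 → slot 8
805: h=1, probe 1,2,3 → slot 3
673: h=1, probe 1,2,3,4 → slot 4
922: h=9 → slot 9
585: h=1, probe 1,2,3,4,5 → slot 5
Table: [—, 112, 794, 805, 673, 585, —, —, 378, 922, —]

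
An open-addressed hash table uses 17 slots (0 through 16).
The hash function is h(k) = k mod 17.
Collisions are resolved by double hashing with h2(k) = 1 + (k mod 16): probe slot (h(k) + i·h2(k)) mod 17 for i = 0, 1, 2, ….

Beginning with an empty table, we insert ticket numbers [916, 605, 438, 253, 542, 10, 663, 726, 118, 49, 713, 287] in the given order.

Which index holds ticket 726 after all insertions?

Insert 916: h=15, slot 15 empty => index 15.
Insert 605: h=10, slot 10 empty => index 10.
Insert 438: h=13, slot 13 empty => index 13.
Insert 253: h=15, h2=14, slot 15 occupied => index 12.
Insert 542: h=15, h2=15, slots 15,13 occupied => index 11.
Insert 10: h=10, h2=11, slot 10 occupied => index 4.
Insert 663: h=0, slot 0 empty => index 0.
Insert 726: h=12, h2=7, slot 12 occupied => index 2.
Insert 118: h=16, slot 16 empty => index 16.
Insert 49: h=15, h2=2, slots 15,0,2,4 occupied => index 6.
Insert 713: h=16, h2=10, slot 16 occupied => index 9.
Insert 287: h=15, h2=16, slot 15 occupied => index 14.
Table: [663, —, 726, —, 10, —, 49, —, —, 713, 605, 542, 253, 438, 287, 916, 118]

2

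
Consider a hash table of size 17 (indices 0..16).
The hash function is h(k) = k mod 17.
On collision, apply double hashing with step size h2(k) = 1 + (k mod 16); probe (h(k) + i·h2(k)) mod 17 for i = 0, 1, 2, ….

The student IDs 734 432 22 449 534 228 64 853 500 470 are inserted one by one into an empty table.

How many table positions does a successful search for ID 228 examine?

2

Insert 734: h=3, slot 3 empty → index 3.
Insert 432: h=7, slot 7 empty → index 7.
Insert 22: h=5, slot 5 empty → index 5.
Insert 449: h=7, h2=2, slot 7 occupied → index 9.
Insert 534: h=7, h2=7, slot 7 occupied → index 14.
Insert 228: h=7, h2=5, slot 7 occupied → index 12.
Insert 64: h=13, slot 13 empty → index 13.
Insert 853: h=3, h2=6, slots 3,9 occupied → index 15.
Insert 500: h=7, h2=5, slots 7,12 occupied → index 0.
Insert 470: h=11, slot 11 empty → index 11.
Table: [500, _, _, 734, _, 22, _, 432, _, 449, _, 470, 228, 64, 534, 853, _]
Lookup 228: h=7, h2=5, probe 7,12 → found at 12.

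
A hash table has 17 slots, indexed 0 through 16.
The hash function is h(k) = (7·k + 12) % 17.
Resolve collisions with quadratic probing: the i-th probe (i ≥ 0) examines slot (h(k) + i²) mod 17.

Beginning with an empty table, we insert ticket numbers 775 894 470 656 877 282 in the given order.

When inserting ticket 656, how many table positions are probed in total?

775 hashes to 14; slot 14 is free -> place at 14.
894 hashes to 14; 14 taken -> place at 15.
470 hashes to 4; slot 4 is free -> place at 4.
656 hashes to 14; 14,15 taken -> place at 1.
877 hashes to 14; 14,15,1 taken -> place at 6.
282 hashes to 14; 14,15,1,6 taken -> place at 13.
Table: [-, 656, -, -, 470, -, 877, -, -, -, -, -, -, 282, 775, 894, -]

3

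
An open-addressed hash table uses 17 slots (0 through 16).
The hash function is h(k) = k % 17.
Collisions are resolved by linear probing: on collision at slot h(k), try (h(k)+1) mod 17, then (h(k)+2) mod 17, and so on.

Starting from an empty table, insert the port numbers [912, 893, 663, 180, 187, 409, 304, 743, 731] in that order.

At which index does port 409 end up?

912: h=11 -> slot 11
893: h=9 -> slot 9
663: h=0 -> slot 0
180: h=10 -> slot 10
187: h=0, probe 0,1 -> slot 1
409: h=1, probe 1,2 -> slot 2
304: h=15 -> slot 15
743: h=12 -> slot 12
731: h=0, probe 0,1,2,3 -> slot 3
Table: [663, 187, 409, 731, ., ., ., ., ., 893, 180, 912, 743, ., ., 304, .]

2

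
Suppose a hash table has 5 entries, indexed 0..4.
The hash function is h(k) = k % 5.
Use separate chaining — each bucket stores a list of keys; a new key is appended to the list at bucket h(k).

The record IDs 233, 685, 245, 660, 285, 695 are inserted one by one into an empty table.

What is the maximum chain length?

5

233 → bucket 3
685 → bucket 0
245 → bucket 0 (collision)
660 → bucket 0 (collision)
285 → bucket 0 (collision)
695 → bucket 0 (collision)
Final buckets:
0: 685 -> 245 -> 660 -> 285 -> 695
1: -
2: -
3: 233
4: -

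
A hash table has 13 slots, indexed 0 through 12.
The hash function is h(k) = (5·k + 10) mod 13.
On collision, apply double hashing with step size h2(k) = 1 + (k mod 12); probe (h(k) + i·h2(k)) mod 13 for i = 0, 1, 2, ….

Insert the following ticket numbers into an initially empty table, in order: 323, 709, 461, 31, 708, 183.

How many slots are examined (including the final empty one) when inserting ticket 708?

323: h=0 -> slot 0
709: h=6 -> slot 6
461: h=1 -> slot 1
31: h=9 -> slot 9
708: h=1, h2=1, probe 1,2 -> slot 2
183: h=2, h2=4, probe 2,6,10 -> slot 10
Table: [323, 461, 708, —, —, —, 709, —, —, 31, 183, —, —]

2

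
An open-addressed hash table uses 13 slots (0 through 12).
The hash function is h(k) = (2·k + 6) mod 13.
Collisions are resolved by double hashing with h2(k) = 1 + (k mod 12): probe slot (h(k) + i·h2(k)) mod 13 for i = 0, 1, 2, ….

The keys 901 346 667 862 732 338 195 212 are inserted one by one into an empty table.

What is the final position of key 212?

901: h=1 => slot 1
346: h=9 => slot 9
667: h=1, h2=8, probe 1,9,4 => slot 4
862: h=1, h2=11, probe 1,12 => slot 12
732: h=1, h2=1, probe 1,2 => slot 2
338: h=6 => slot 6
195: h=6, h2=4, probe 6,10 => slot 10
212: h=1, h2=9, probe 1,10,6,2,11 => slot 11
Table: [—, 901, 732, —, 667, —, 338, —, —, 346, 195, 212, 862]

11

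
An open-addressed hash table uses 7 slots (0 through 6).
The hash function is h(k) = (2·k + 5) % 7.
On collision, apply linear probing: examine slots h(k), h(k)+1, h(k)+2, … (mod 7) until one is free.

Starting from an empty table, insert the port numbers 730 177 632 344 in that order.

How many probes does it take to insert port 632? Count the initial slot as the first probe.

730 hashes to 2; slot 2 is free → place at 2.
177 hashes to 2; 2 taken → place at 3.
632 hashes to 2; 2,3 taken → place at 4.
344 hashes to 0; slot 0 is free → place at 0.
Table: [344, ∅, 730, 177, 632, ∅, ∅]

3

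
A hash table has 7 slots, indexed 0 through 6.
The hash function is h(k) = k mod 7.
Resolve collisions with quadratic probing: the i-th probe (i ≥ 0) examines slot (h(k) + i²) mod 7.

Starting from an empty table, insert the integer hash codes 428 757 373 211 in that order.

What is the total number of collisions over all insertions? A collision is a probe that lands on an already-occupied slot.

Insert 428: h=1, slot 1 empty -> index 1.
Insert 757: h=1, slot 1 occupied -> index 2.
Insert 373: h=2, slot 2 occupied -> index 3.
Insert 211: h=1, slots 1,2 occupied -> index 5.
Table: [_, 428, 757, 373, _, 211, _]

4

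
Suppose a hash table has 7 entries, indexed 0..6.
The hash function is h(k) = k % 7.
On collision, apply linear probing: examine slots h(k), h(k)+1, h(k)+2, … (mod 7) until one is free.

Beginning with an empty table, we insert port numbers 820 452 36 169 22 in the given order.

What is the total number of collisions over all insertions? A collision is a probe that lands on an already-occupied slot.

Insert 820: h=1, slot 1 empty -> index 1.
Insert 452: h=4, slot 4 empty -> index 4.
Insert 36: h=1, slot 1 occupied -> index 2.
Insert 169: h=1, slots 1,2 occupied -> index 3.
Insert 22: h=1, slots 1,2,3,4 occupied -> index 5.
Table: [∅, 820, 36, 169, 452, 22, ∅]

7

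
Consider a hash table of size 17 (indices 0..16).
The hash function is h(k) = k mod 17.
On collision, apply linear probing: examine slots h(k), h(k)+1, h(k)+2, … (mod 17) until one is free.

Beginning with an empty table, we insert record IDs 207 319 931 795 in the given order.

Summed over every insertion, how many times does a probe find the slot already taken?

3

207: h=3 -> slot 3
319: h=13 -> slot 13
931: h=13, probe 13,14 -> slot 14
795: h=13, probe 13,14,15 -> slot 15
Table: [-, -, -, 207, -, -, -, -, -, -, -, -, -, 319, 931, 795, -]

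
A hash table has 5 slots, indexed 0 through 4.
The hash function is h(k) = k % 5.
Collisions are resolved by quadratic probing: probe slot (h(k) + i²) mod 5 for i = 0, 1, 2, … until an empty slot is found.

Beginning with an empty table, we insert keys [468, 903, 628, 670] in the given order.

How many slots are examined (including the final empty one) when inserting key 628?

468: h=3 → slot 3
903: h=3, probe 3,4 → slot 4
628: h=3, probe 3,4,2 → slot 2
670: h=0 → slot 0
Table: [670, ∅, 628, 468, 903]

3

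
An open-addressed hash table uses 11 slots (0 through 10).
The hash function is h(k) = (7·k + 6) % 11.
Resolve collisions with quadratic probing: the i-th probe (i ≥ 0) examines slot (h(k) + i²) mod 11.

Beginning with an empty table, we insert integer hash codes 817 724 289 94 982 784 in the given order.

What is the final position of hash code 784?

10

Insert 817: h=5, slot 5 empty -> index 5.
Insert 724: h=3, slot 3 empty -> index 3.
Insert 289: h=5, slot 5 occupied -> index 6.
Insert 94: h=4, slot 4 empty -> index 4.
Insert 982: h=5, slots 5,6 occupied -> index 9.
Insert 784: h=5, slots 5,6,9,3 occupied -> index 10.
Table: [∅, ∅, ∅, 724, 94, 817, 289, ∅, ∅, 982, 784]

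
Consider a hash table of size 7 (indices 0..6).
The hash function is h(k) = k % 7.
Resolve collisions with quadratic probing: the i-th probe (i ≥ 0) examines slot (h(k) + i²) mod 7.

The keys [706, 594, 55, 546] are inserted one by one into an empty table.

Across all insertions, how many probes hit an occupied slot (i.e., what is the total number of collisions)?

4

Insert 706: h=6, slot 6 empty → index 6.
Insert 594: h=6, slot 6 occupied → index 0.
Insert 55: h=6, slots 6,0 occupied → index 3.
Insert 546: h=0, slot 0 occupied → index 1.
Table: [594, 546, _, 55, _, _, 706]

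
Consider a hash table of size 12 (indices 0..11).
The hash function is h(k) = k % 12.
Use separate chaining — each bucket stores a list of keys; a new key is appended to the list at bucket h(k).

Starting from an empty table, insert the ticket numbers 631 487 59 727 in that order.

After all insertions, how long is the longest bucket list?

3

Insert 631: h=7, bucket 7 empty → new chain.
Insert 487: h=7, bucket 7 nonempty → append to chain.
Insert 59: h=11, bucket 11 empty → new chain.
Insert 727: h=7, bucket 7 nonempty → append to chain.
Final buckets:
0: —
1: —
2: —
3: —
4: —
5: —
6: —
7: 631 -> 487 -> 727
8: —
9: —
10: —
11: 59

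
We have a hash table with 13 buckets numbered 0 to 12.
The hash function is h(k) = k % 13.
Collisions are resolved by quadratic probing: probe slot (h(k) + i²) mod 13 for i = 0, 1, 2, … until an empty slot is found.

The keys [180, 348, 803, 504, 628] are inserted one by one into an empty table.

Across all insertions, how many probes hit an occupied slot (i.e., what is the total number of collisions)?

180 hashes to 11; slot 11 is free => place at 11.
348 hashes to 10; slot 10 is free => place at 10.
803 hashes to 10; 10,11 taken => place at 1.
504 hashes to 10; 10,11,1 taken => place at 6.
628 hashes to 4; slot 4 is free => place at 4.
Table: [—, 803, —, —, 628, —, 504, —, —, —, 348, 180, —]

5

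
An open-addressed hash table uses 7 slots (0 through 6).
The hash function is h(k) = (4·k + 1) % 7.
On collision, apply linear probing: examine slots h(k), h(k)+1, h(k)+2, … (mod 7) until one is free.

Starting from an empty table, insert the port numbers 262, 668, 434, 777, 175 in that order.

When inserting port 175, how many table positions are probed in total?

3

262 hashes to 6; slot 6 is free → place at 6.
668 hashes to 6; 6 taken → place at 0.
434 hashes to 1; slot 1 is free → place at 1.
777 hashes to 1; 1 taken → place at 2.
175 hashes to 1; 1,2 taken → place at 3.
Table: [668, 434, 777, 175, —, —, 262]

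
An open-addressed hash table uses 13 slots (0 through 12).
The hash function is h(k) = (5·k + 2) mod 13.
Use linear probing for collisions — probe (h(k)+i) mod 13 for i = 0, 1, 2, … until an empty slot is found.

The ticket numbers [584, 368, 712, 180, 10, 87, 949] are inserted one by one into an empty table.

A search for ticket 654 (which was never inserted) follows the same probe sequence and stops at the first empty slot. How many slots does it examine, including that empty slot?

3

584 hashes to 10; slot 10 is free => place at 10.
368 hashes to 9; slot 9 is free => place at 9.
712 hashes to 0; slot 0 is free => place at 0.
180 hashes to 5; slot 5 is free => place at 5.
10 hashes to 0; 0 taken => place at 1.
87 hashes to 8; slot 8 is free => place at 8.
949 hashes to 2; slot 2 is free => place at 2.
Table: [712, 10, 949, —, —, 180, —, —, 87, 368, 584, —, —]
Lookup 654: h=9, probe 9,10,11 → slot 11 empty, not found.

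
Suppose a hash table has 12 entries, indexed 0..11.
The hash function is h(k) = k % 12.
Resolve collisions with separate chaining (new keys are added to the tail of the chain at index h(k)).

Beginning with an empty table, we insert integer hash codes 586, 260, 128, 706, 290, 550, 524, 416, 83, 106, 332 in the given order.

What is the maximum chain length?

Insert 586: h=10, bucket 10 empty -> new chain.
Insert 260: h=8, bucket 8 empty -> new chain.
Insert 128: h=8, bucket 8 nonempty -> append to chain.
Insert 706: h=10, bucket 10 nonempty -> append to chain.
Insert 290: h=2, bucket 2 empty -> new chain.
Insert 550: h=10, bucket 10 nonempty -> append to chain.
Insert 524: h=8, bucket 8 nonempty -> append to chain.
Insert 416: h=8, bucket 8 nonempty -> append to chain.
Insert 83: h=11, bucket 11 empty -> new chain.
Insert 106: h=10, bucket 10 nonempty -> append to chain.
Insert 332: h=8, bucket 8 nonempty -> append to chain.
Final buckets:
0: _
1: _
2: 290
3: _
4: _
5: _
6: _
7: _
8: 260 -> 128 -> 524 -> 416 -> 332
9: _
10: 586 -> 706 -> 550 -> 106
11: 83

5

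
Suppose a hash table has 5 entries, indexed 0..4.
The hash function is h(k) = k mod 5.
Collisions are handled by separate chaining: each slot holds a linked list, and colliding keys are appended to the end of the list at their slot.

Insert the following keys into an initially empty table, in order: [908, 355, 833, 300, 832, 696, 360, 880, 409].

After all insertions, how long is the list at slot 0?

4

908 → bucket 3
355 → bucket 0
833 → bucket 3 (collision)
300 → bucket 0 (collision)
832 → bucket 2
696 → bucket 1
360 → bucket 0 (collision)
880 → bucket 0 (collision)
409 → bucket 4
Final buckets:
0: 355 -> 300 -> 360 -> 880
1: 696
2: 832
3: 908 -> 833
4: 409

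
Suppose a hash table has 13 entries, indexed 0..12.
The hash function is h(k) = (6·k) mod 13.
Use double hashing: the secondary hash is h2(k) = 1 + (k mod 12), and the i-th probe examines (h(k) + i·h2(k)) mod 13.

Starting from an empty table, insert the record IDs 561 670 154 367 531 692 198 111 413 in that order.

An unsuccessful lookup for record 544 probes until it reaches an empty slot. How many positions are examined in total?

3

Insert 561: h=12, slot 12 empty => index 12.
Insert 670: h=3, slot 3 empty => index 3.
Insert 154: h=1, slot 1 empty => index 1.
Insert 367: h=5, slot 5 empty => index 5.
Insert 531: h=1, h2=4, slots 1,5 occupied => index 9.
Insert 692: h=5, h2=9, slots 5,1 occupied => index 10.
Insert 198: h=5, h2=7, slots 5,12 occupied => index 6.
Insert 111: h=3, h2=4, slot 3 occupied => index 7.
Insert 413: h=8, slot 8 empty => index 8.
Table: [—, 154, —, 670, —, 367, 198, 111, 413, 531, 692, —, 561]
Lookup 544: h=1, h2=5, probe 1,6,11 → slot 11 empty, not found.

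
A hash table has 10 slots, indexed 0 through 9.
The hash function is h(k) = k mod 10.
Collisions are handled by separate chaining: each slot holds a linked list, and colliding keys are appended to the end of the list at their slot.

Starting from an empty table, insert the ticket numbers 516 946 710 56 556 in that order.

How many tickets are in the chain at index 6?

4

Insert 516: h=6, bucket 6 empty → new chain.
Insert 946: h=6, bucket 6 nonempty → append to chain.
Insert 710: h=0, bucket 0 empty → new chain.
Insert 56: h=6, bucket 6 nonempty → append to chain.
Insert 556: h=6, bucket 6 nonempty → append to chain.
Final buckets:
0: 710
1: .
2: .
3: .
4: .
5: .
6: 516 -> 946 -> 56 -> 556
7: .
8: .
9: .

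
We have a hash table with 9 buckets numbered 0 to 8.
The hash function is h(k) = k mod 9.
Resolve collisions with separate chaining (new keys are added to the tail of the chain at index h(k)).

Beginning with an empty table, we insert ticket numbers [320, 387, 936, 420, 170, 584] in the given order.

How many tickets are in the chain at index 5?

Insert 320: h=5, bucket 5 empty → new chain.
Insert 387: h=0, bucket 0 empty → new chain.
Insert 936: h=0, bucket 0 nonempty → append to chain.
Insert 420: h=6, bucket 6 empty → new chain.
Insert 170: h=8, bucket 8 empty → new chain.
Insert 584: h=8, bucket 8 nonempty → append to chain.
Final buckets:
0: 387 -> 936
1: ∅
2: ∅
3: ∅
4: ∅
5: 320
6: 420
7: ∅
8: 170 -> 584

1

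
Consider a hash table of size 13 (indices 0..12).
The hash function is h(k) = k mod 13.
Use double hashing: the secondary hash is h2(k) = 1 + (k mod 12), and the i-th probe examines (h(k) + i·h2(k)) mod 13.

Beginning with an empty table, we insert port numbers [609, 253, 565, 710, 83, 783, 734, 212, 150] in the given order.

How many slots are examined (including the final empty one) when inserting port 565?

2

609 hashes to 11; slot 11 is free -> place at 11.
253 hashes to 6; slot 6 is free -> place at 6.
565 hashes to 6, h2=2; 6 taken -> place at 8.
710 hashes to 8, h2=3; 8,11 taken -> place at 1.
83 hashes to 5; slot 5 is free -> place at 5.
783 hashes to 3; slot 3 is free -> place at 3.
734 hashes to 6, h2=3; 6 taken -> place at 9.
212 hashes to 4; slot 4 is free -> place at 4.
150 hashes to 7; slot 7 is free -> place at 7.
Table: [-, 710, -, 783, 212, 83, 253, 150, 565, 734, -, 609, -]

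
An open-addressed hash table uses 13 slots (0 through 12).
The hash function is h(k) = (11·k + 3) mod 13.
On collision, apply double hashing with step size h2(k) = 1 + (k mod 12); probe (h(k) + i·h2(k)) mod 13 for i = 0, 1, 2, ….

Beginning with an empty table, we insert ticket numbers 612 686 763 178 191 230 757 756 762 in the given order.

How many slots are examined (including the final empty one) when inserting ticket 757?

2

Insert 612: h=1, slot 1 empty -> index 1.
Insert 686: h=9, slot 9 empty -> index 9.
Insert 763: h=11, slot 11 empty -> index 11.
Insert 178: h=11, h2=11, slots 11,9 occupied -> index 7.
Insert 191: h=11, h2=12, slot 11 occupied -> index 10.
Insert 230: h=11, h2=3, slots 11,1 occupied -> index 4.
Insert 757: h=10, h2=2, slot 10 occupied -> index 12.
Insert 756: h=12, h2=1, slot 12 occupied -> index 0.
Insert 762: h=0, h2=7, slots 0,7,1 occupied -> index 8.
Table: [756, 612, _, _, 230, _, _, 178, 762, 686, 191, 763, 757]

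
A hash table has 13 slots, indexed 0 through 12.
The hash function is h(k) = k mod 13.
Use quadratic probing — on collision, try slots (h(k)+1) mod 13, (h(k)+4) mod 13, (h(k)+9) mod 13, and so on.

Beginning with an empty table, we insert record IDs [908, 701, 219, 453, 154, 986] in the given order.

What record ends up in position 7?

453

908: h=11 => slot 11
701: h=12 => slot 12
219: h=11, probe 11,12,2 => slot 2
453: h=11, probe 11,12,2,7 => slot 7
154: h=11, probe 11,12,2,7,1 => slot 1
986: h=11, probe 11,12,2,7,1,10 => slot 10
Table: [-, 154, 219, -, -, -, -, 453, -, -, 986, 908, 701]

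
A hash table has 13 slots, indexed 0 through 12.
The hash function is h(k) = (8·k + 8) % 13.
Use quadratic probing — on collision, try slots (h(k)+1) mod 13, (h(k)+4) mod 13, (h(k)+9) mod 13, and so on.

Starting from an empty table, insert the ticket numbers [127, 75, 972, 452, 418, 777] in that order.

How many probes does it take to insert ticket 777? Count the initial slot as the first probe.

5

127: h=10 => slot 10
75: h=10, probe 10,11 => slot 11
972: h=10, probe 10,11,1 => slot 1
452: h=10, probe 10,11,1,6 => slot 6
418: h=11, probe 11,12 => slot 12
777: h=10, probe 10,11,1,6,0 => slot 0
Table: [777, 972, ∅, ∅, ∅, ∅, 452, ∅, ∅, ∅, 127, 75, 418]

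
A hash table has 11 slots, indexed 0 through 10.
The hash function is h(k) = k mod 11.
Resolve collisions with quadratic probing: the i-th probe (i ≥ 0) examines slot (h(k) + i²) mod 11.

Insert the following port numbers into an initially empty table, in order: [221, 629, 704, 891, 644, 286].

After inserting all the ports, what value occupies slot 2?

Insert 221: h=1, slot 1 empty -> index 1.
Insert 629: h=2, slot 2 empty -> index 2.
Insert 704: h=0, slot 0 empty -> index 0.
Insert 891: h=0, slots 0,1 occupied -> index 4.
Insert 644: h=6, slot 6 empty -> index 6.
Insert 286: h=0, slots 0,1,4 occupied -> index 9.
Table: [704, 221, 629, —, 891, —, 644, —, —, 286, —]

629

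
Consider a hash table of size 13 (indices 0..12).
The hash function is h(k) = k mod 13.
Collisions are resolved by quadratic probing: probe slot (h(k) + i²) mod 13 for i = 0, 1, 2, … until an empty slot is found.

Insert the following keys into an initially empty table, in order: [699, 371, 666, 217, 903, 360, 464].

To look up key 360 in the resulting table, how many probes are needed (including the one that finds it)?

Insert 699: h=10, slot 10 empty => index 10.
Insert 371: h=7, slot 7 empty => index 7.
Insert 666: h=3, slot 3 empty => index 3.
Insert 217: h=9, slot 9 empty => index 9.
Insert 903: h=6, slot 6 empty => index 6.
Insert 360: h=9, slots 9,10 occupied => index 0.
Insert 464: h=9, slots 9,10,0 occupied => index 5.
Table: [360, -, -, 666, -, 464, 903, 371, -, 217, 699, -, -]
Lookup 360: h=9, probe 9,10,0 → found at 0.

3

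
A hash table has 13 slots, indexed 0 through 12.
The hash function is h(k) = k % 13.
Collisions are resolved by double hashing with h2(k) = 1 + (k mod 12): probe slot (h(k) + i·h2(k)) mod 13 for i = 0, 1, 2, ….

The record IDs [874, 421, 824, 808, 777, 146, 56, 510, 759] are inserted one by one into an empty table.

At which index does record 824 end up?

874: h=3 => slot 3
421: h=5 => slot 5
824: h=5, h2=9, probe 5,1 => slot 1
808: h=2 => slot 2
777: h=10 => slot 10
146: h=3, h2=3, probe 3,6 => slot 6
56: h=4 => slot 4
510: h=3, h2=7, probe 3,10,4,11 => slot 11
759: h=5, h2=4, probe 5,9 => slot 9
Table: [—, 824, 808, 874, 56, 421, 146, —, —, 759, 777, 510, —]

1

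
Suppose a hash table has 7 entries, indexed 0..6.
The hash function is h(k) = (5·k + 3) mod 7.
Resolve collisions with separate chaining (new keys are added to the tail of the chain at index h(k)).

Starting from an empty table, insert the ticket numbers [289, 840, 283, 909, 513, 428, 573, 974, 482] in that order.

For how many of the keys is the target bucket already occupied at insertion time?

Insert 289: h=6, bucket 6 empty -> new chain.
Insert 840: h=3, bucket 3 empty -> new chain.
Insert 283: h=4, bucket 4 empty -> new chain.
Insert 909: h=5, bucket 5 empty -> new chain.
Insert 513: h=6, bucket 6 nonempty -> append to chain.
Insert 428: h=1, bucket 1 empty -> new chain.
Insert 573: h=5, bucket 5 nonempty -> append to chain.
Insert 974: h=1, bucket 1 nonempty -> append to chain.
Insert 482: h=5, bucket 5 nonempty -> append to chain.
Final buckets:
0: -
1: 428 -> 974
2: -
3: 840
4: 283
5: 909 -> 573 -> 482
6: 289 -> 513

4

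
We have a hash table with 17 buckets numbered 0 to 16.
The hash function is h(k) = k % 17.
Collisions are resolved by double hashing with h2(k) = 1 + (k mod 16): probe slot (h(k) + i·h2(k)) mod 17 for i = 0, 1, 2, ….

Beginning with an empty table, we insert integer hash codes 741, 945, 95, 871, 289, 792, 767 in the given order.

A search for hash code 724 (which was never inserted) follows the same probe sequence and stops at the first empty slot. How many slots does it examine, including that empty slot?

2

741: h=10 -> slot 10
945: h=10, h2=2, probe 10,12 -> slot 12
95: h=10, h2=16, probe 10,9 -> slot 9
871: h=4 -> slot 4
289: h=0 -> slot 0
792: h=10, h2=9, probe 10,2 -> slot 2
767: h=2, h2=16, probe 2,1 -> slot 1
Table: [289, 767, 792, —, 871, —, —, —, —, 95, 741, —, 945, —, —, —, —]
Lookup 724: h=10, h2=5, probe 10,15 → slot 15 empty, not found.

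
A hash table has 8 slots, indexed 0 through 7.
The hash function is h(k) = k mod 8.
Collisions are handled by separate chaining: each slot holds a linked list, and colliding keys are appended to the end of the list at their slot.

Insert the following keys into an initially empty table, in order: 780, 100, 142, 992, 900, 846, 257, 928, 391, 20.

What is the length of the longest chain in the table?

4

Insert 780: h=4, bucket 4 empty -> new chain.
Insert 100: h=4, bucket 4 nonempty -> append to chain.
Insert 142: h=6, bucket 6 empty -> new chain.
Insert 992: h=0, bucket 0 empty -> new chain.
Insert 900: h=4, bucket 4 nonempty -> append to chain.
Insert 846: h=6, bucket 6 nonempty -> append to chain.
Insert 257: h=1, bucket 1 empty -> new chain.
Insert 928: h=0, bucket 0 nonempty -> append to chain.
Insert 391: h=7, bucket 7 empty -> new chain.
Insert 20: h=4, bucket 4 nonempty -> append to chain.
Final buckets:
0: 992 -> 928
1: 257
2: -
3: -
4: 780 -> 100 -> 900 -> 20
5: -
6: 142 -> 846
7: 391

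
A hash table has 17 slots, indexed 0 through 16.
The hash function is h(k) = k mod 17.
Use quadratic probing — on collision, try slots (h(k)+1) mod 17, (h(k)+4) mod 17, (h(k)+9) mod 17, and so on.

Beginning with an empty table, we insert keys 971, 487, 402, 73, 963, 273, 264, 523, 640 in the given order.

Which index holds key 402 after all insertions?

971 hashes to 2; slot 2 is free → place at 2.
487 hashes to 11; slot 11 is free → place at 11.
402 hashes to 11; 11 taken → place at 12.
73 hashes to 5; slot 5 is free → place at 5.
963 hashes to 11; 11,12 taken → place at 15.
273 hashes to 1; slot 1 is free → place at 1.
264 hashes to 9; slot 9 is free → place at 9.
523 hashes to 13; slot 13 is free → place at 13.
640 hashes to 11; 11,12,15 taken → place at 3.
Table: [_, 273, 971, 640, _, 73, _, _, _, 264, _, 487, 402, 523, _, 963, _]

12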